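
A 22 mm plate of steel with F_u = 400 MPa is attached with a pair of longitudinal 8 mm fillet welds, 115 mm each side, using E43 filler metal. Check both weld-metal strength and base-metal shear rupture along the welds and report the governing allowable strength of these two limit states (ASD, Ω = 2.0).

E43XX → F_EXX = 430 MPa.
t_e = 0.707 × 8 = 5.656 mm; L = 230 mm.
Weld metal: R_n/Ω = (1/2.0) × 0.6 × 430 × 5.656 × 230 × 10⁻³ = 167.8 kN.
Base metal (shear rupture): R_n/Ω = (1/2.0) × 0.6 × 400 × 22 × 230 × 10⁻³ = 607.2 kN.
Governing: weld metal.

R_n/Ω ≈ 168 kN (weld metal governs)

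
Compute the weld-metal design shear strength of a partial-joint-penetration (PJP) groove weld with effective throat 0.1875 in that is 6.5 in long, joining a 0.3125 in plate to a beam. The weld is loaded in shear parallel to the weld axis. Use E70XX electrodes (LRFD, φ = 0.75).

φR_n ≈ 38.4 kip

E70XX → F_EXX = 70 ksi.
Effective throat (given) t_e = 0.1875 in.
A_we = 0.1875 × 6.5 = 1.219 in².
F_nw = 0.6 F_EXX = 42 ksi.
φR_n = 0.75 × 42 × 1.219 = 38.39 kip.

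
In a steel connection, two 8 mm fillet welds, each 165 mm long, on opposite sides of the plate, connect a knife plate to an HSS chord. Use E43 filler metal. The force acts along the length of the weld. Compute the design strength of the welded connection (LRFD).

E43XX → F_EXX = 430 MPa.
Effective throat t_e = 0.707 × 8 = 5.656 mm.
Total length L = 330 mm; A_we = 5.656 × 330 = 1866 mm².
F_nw = 0.6 F_EXX = 0.6 × 430 = 258 MPa.
φR_n = 0.75 × 258 × 1866 × 10⁻³ = 361.2 kN.

φR_n ≈ 361 kN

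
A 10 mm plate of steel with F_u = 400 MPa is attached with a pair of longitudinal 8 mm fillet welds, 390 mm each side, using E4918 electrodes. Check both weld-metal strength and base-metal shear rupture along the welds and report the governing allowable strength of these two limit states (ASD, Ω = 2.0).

R_n/Ω ≈ 649 kN (weld metal governs)

E49XX → F_EXX = 490 MPa.
t_e = 0.707 × 8 = 5.656 mm; L = 780 mm.
Weld metal: R_n/Ω = (1/2.0) × 0.6 × 490 × 5.656 × 780 × 10⁻³ = 648.5 kN.
Base metal (shear rupture): R_n/Ω = (1/2.0) × 0.6 × 400 × 10 × 780 × 10⁻³ = 936 kN.
Governing: weld metal.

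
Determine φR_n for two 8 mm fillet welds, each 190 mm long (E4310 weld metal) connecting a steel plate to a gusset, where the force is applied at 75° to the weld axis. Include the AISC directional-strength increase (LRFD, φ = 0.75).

φR_n ≈ 613 kN

E43XX → F_EXX = 430 MPa.
t_e = 0.707 × 8 = 5.656 mm; A_we = 5.656 × 380 = 2149 mm².
Directional factor: 1.0 + 0.5 sin^1.5(75°) = 1.475.
F_nw = 0.6 × 430 × 1.475 = 380.5 MPa.
φR_n = 0.75 × 380.5 × 2149 × 10⁻³ = 613.3 kN.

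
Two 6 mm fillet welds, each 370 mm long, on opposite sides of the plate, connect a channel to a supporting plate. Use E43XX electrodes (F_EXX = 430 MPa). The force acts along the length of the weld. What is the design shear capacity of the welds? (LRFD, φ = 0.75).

Effective throat t_e = 0.707 × 6 = 4.242 mm.
Total length L = 740 mm; A_we = 4.242 × 740 = 3139 mm².
F_nw = 0.6 F_EXX = 0.6 × 430 = 258 MPa.
φR_n = 0.75 × 258 × 3139 × 10⁻³ = 607.4 kN.

φR_n ≈ 607 kN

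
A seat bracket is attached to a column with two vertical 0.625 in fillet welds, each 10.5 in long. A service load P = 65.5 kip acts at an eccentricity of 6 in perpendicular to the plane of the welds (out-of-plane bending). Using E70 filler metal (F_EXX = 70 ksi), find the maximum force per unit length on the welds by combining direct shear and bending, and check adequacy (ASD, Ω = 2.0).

L_w = 2 × 10.5 = 21 in; section modulus (unit throat) S = 2 × L²/6 = 36.75 in².
Direct shear f_v = P/L_w = 65.5/21 = 3.119 kip/in.
Moment M = P × e = 65.5 × 6 = 393 kip·in; bending f_b = M/S = 10.69 kip/in.
f_max = √(f_v² + f_b²) = √(3.119² + 10.69²) = 11.14 kip/in.
r_n/Ω = (1/2.0) × 0.6 × 70 × (0.707 × 0.625) = 9.279 kip/in → NOT adequate.

f_max ≈ 11.1 kip/in; NOT adequate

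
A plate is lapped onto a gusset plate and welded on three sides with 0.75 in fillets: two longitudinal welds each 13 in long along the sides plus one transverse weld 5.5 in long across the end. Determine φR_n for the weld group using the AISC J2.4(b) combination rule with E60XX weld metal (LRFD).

φR_n ≈ 451 kips

E60XX → F_EXX = 60 ksi.
t_e = 0.707 × 0.75 = 0.5302 in.
R_nwl = 0.6 × 60 × 0.5302 × 26 = 496.3 kips (longitudinal, 2 welds).
R_nwt = 0.6 × 60 × 0.5302 × 5.5 = 105 kips (transverse, base value).
(i) R_nwl + R_nwt = 601.3 kips; (ii) 0.85 R_nwl + 1.5 R_nwt = 579.4 kips.
R_n = max = 601.3 kips [governs: (i)]; φR_n = 451 kips.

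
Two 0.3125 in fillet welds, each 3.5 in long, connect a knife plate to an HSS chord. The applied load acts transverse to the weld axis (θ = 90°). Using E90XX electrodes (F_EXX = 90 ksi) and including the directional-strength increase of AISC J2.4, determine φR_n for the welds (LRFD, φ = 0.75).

t_e = 0.707 × 0.3125 = 0.2209 in; A_we = 0.2209 × 7 = 1.547 in².
Directional factor: 1.0 + 0.5 sin^1.5(90°) = 1.5.
F_nw = 0.6 × 90 × 1.5 = 81 ksi.
φR_n = 0.75 × 81 × 1.547 = 93.95 kips.

φR_n ≈ 94 kips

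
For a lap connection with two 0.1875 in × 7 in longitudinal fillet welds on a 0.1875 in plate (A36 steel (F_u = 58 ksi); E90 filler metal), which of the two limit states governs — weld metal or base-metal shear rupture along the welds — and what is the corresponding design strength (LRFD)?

φR_n ≈ 68.5 kip (base-metal shear rupture governs)

E90XX → F_EXX = 90 ksi.
t_e = 0.707 × 0.1875 = 0.1326 in; L = 14 in.
Weld metal: φR_n = 0.75 × 0.6 × 90 × 0.1326 × 14 = 75.16 kip.
Base metal (shear rupture): φR_n = 0.75 × 0.6 × 58 × 0.1875 × 14 = 68.51 kip.
Governing: base-metal shear rupture.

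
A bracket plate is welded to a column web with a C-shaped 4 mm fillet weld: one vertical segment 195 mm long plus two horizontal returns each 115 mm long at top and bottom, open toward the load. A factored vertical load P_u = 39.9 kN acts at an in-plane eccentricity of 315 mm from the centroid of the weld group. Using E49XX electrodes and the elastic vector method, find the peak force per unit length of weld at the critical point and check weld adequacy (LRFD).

E49XX → F_EXX = 490 MPa.
Total weld length L_w = 425 mm. Treat welds as unit-width lines.
Centroid: x̄ = 2×115×57.5 / 425 = 31.12 mm from the vertical weld.
Polar moment about centroid: J = I_x + I_y = [195³/12 + 2×115×97.5²] + [195×31.12² + 2(115³/12 + 115×26.38²)] = 3407000 mm³.
Direct shear f_v = P/L_w = 39.9×10³ / 425 = 93.88 N/mm (vertical).
Torsion M = P·e = 39.9×10³ × 315 = 12568000 N·mm.
Critical point at (x, y) = (83.88, 97.5) from centroid. f_tx = M·y/J = 359.7 N/mm; f_ty = M·x/J = 309.5 N/mm.
Resultant f_max = √[f_tx² + (f_v + f_ty)²] = √[359.7² + (93.88 + 309.5)²] = 540.4 N/mm.
Capacity per unit length: φr_n = 0.75 × 0.6 × 490 × (0.707 × 4) = 623.6 N/mm.
540.4 ≤ 623.6 → adequate.

f_max ≈ 540 N/mm; adequate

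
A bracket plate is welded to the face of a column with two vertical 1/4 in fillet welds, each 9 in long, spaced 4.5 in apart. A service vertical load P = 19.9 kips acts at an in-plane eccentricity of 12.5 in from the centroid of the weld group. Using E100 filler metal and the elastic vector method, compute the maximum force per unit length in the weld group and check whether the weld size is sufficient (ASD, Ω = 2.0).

E100XX → F_EXX = 100 ksi.
Total weld length L_w = 18 in. Treat welds as unit-width lines.
Polar moment about centroid: J = 2[d³/12 + d(b/2)²] = 2[9³/12 + 9×2.25²] = 212.6 in³.
Direct shear f_v = P/L_w = 19.9 / 18 = 1.106 kip/in (vertical).
Torsion M = P·e = 19.9 × 12.5 = 248.75 kip·in.
Critical point at (x, y) = (2.25, 4.5) from centroid. f_tx = M·y/J = 5.265 kip/in; f_ty = M·x/J = 2.632 kip/in.
Resultant f_max = √[f_tx² + (f_v + f_ty)²] = √[5.265² + (1.106 + 2.632)²] = 6.457 kip/in.
Capacity per unit length: r_n/Ω = (1/2.0) × 0.6 × 100 × (0.707 × 0.25) = 5.302 kip/in.
6.457 > 5.302 → NOT adequate.

f_max ≈ 6.46 kip/in; NOT adequate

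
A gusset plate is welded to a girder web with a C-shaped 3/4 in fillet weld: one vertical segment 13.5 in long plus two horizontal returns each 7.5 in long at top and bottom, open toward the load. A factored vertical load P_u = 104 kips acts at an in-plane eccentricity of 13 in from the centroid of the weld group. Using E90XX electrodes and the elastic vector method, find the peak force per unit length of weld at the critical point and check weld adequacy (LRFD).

E90XX → F_EXX = 90 ksi.
Total weld length L_w = 28.5 in. Treat welds as unit-width lines.
Centroid: x̄ = 2×7.5×3.75 / 28.5 = 1.974 in from the vertical weld.
Polar moment about centroid: J = I_x + I_y = [13.5³/12 + 2×7.5×6.75²] + [13.5×1.974² + 2(7.5³/12 + 7.5×1.776²)] = 1059 in³.
Direct shear f_v = P/L_w = 104 / 28.5 = 3.649 kip/in (vertical).
Torsion M = P·e = 104 × 13 = 1352 kip·in.
Critical point at (x, y) = (5.526, 6.75) from centroid. f_tx = M·y/J = 8.62 kip/in; f_ty = M·x/J = 7.057 kip/in.
Resultant f_max = √[f_tx² + (f_v + f_ty)²] = √[8.62² + (3.649 + 7.057)²] = 13.75 kip/in.
Capacity per unit length: φr_n = 0.75 × 0.6 × 90 × (0.707 × 0.75) = 21.48 kip/in.
13.75 ≤ 21.48 → adequate.

f_max ≈ 13.7 kip/in; adequate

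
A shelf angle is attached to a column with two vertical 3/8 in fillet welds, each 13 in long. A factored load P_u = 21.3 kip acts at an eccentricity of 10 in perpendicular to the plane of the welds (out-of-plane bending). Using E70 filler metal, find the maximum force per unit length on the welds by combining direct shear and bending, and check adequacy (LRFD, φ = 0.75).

f_max ≈ 3.87 kip/in; adequate

E70XX → F_EXX = 70 ksi.
L_w = 2 × 13 = 26 in; section modulus (unit throat) S = 2 × L²/6 = 56.33 in².
Direct shear f_v = P/L_w = 21.3/26 = 0.8192 kip/in.
Moment M = P × e = 21.3 × 10 = 213 kip·in; bending f_b = M/S = 3.781 kip/in.
f_max = √(f_v² + f_b²) = √(0.8192² + 3.781²) = 3.869 kip/in.
φr_n = 0.75 × 0.6 × 70 × (0.707 × 0.375) = 8.351 kip/in → adequate.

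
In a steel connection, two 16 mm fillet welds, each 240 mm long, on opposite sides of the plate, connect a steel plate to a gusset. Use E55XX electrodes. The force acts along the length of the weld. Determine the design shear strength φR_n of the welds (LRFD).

E55XX → F_EXX = 550 MPa.
Effective throat t_e = 0.707 × 16 = 11.31 mm.
Total length L = 480 mm; A_we = 11.31 × 480 = 5430 mm².
F_nw = 0.6 F_EXX = 0.6 × 550 = 330 MPa.
φR_n = 0.75 × 330 × 5430 × 10⁻³ = 1344 kN.

φR_n ≈ 1340 kN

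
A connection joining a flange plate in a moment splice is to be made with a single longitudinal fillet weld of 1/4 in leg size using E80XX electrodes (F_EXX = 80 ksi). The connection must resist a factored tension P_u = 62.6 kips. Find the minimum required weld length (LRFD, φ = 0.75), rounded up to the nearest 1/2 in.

L = 10 in

Throat t_e = 0.707 × 0.25 = 0.1767 in.
φr_n = 0.75 × 0.6 × 80 × 0.1767 = 6.363 kips/in.
L_req = P_u / φr_n = 62.6 / 6.363 = 9.838 in total.
Round up → use L = 10 in.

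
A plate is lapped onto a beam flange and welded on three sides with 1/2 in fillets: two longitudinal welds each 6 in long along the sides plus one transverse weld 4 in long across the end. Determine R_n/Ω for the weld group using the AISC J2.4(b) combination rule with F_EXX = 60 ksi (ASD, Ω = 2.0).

R_n/Ω ≈ 103 kips

t_e = 0.707 × 0.5 = 0.3535 in.
R_nwl = 0.6 × 60 × 0.3535 × 12 = 152.7 kips (longitudinal, 2 welds).
R_nwt = 0.6 × 60 × 0.3535 × 4 = 50.9 kips (transverse, base value).
(i) R_nwl + R_nwt = 203.6 kips; (ii) 0.85 R_nwl + 1.5 R_nwt = 206.2 kips.
R_n = max = 206.2 kips [governs: (ii)]; R_n/Ω = 103.1 kips.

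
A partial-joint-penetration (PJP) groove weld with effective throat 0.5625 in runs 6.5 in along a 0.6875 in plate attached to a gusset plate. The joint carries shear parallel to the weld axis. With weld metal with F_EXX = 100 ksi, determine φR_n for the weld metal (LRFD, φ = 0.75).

Effective throat (given) t_e = 0.5625 in.
A_we = 0.5625 × 6.5 = 3.656 in².
F_nw = 0.6 F_EXX = 60 ksi.
φR_n = 0.75 × 60 × 3.656 = 164.5 kip.

φR_n ≈ 165 kip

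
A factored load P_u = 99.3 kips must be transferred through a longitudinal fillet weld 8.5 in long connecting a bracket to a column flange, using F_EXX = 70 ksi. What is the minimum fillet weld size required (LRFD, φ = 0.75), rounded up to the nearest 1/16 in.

Total weld length L = 8.5 in.
Required throat t_e = P_u / (φ × 0.6 F_EXX × L) = 99.3 / (0.75 × 0.6 × 70 × 8.5) = 0.3709 in.
Required leg w = t_e / 0.707 = 0.5246 in → use 9/16 in.

w = 9/16 in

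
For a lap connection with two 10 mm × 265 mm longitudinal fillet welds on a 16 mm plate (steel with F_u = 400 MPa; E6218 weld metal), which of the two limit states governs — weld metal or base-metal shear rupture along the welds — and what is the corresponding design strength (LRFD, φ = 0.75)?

φR_n ≈ 1050 kN (weld metal governs)

E62XX → F_EXX = 620 MPa.
t_e = 0.707 × 10 = 7.07 mm; L = 530 mm.
Weld metal: φR_n = 0.75 × 0.6 × 620 × 7.07 × 530 × 10⁻³ = 1045 kN.
Base metal (shear rupture): φR_n = 0.75 × 0.6 × 400 × 16 × 530 × 10⁻³ = 1526 kN.
Governing: weld metal.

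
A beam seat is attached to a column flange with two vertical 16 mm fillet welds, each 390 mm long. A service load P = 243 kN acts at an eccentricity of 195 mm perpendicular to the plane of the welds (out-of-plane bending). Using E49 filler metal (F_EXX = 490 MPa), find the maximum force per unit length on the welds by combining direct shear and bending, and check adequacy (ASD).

L_w = 2 × 390 = 780 mm; section modulus (unit throat) S = 2 × L²/6 = 50700 mm².
Direct shear f_v = P/L_w = 243×10³/780 = 311.5 N/mm.
Moment M = P × e = 243×10³ × 195 = 47385000 N·mm; bending f_b = M/S = 934.6 N/mm.
f_max = √(f_v² + f_b²) = √(311.5² + 934.6²) = 985.2 N/mm.
r_n/Ω = (1/2.0) × 0.6 × 490 × (0.707 × 16) = 1663 N/mm → adequate.

f_max ≈ 985 N/mm; adequate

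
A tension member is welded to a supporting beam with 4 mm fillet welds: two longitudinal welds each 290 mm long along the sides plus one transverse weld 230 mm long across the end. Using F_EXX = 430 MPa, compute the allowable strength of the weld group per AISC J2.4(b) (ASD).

t_e = 0.707 × 4 = 2.828 mm.
R_nwl = 0.6 × 430 × 2.828 × 580 × 10⁻³ = 423.2 kN (longitudinal, 2 welds).
R_nwt = 0.6 × 430 × 2.828 × 230 × 10⁻³ = 167.8 kN (transverse, base value).
(i) R_nwl + R_nwt = 591 kN; (ii) 0.85 R_nwl + 1.5 R_nwt = 611.4 kN.
R_n = max = 611.4 kN [governs: (ii)]; R_n/Ω = 305.7 kN.

R_n/Ω ≈ 306 kN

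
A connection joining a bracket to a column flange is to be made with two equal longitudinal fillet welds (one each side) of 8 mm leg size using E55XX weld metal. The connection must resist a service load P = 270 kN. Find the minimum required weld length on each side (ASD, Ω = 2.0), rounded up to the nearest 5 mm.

L = 145 mm on each side

E55XX → F_EXX = 550 MPa.
Throat t_e = 0.707 × 8 = 5.656 mm.
r_n/Ω = (0.6 × 550 × 5.656) / 2.0 = 933.2 N/mm = 0.9332 kN/mm.
L_req = P / (r_n/Ω) = 270 / 0.9332 = 289.3 mm total.
Per side: 289.3 / 2 = 144.7 mm.
Round up → use L = 145 mm on each side.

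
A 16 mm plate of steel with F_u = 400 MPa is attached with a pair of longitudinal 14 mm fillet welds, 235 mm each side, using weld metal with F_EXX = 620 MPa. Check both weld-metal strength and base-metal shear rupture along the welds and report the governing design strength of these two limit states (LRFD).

t_e = 0.707 × 14 = 9.898 mm; L = 470 mm.
Weld metal: φR_n = 0.75 × 0.6 × 620 × 9.898 × 470 × 10⁻³ = 1298 kN.
Base metal (shear rupture): φR_n = 0.75 × 0.6 × 400 × 16 × 470 × 10⁻³ = 1354 kN.
Governing: weld metal.

φR_n ≈ 1300 kN (weld metal governs)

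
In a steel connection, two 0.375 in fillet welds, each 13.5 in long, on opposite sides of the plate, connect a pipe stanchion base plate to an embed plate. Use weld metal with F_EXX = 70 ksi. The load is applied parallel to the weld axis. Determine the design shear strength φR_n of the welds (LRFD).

Effective throat t_e = 0.707 × 0.375 = 0.2651 in.
Total length L = 27 in; A_we = 0.2651 × 27 = 7.158 in².
F_nw = 0.6 F_EXX = 0.6 × 70 = 42 ksi.
φR_n = 0.75 × 42 × 7.158 = 225.5 kips.

φR_n ≈ 225 kips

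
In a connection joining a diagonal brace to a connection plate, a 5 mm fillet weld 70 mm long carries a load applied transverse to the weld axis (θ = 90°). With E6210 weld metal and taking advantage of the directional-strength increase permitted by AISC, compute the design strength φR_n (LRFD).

φR_n ≈ 104 kN

E62XX → F_EXX = 620 MPa.
t_e = 0.707 × 5 = 3.535 mm; A_we = 3.535 × 70 = 247.4 mm².
Directional factor: 1.0 + 0.5 sin^1.5(90°) = 1.5.
F_nw = 0.6 × 620 × 1.5 = 558 MPa.
φR_n = 0.75 × 558 × 247.4 × 10⁻³ = 103.6 kN.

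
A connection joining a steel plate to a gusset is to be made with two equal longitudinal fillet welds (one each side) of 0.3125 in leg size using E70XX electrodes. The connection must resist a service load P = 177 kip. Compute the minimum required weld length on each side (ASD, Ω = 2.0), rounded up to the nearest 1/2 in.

E70XX → F_EXX = 70 ksi.
Throat t_e = 0.707 × 0.3125 = 0.2209 in.
r_n/Ω = (0.6 × 70 × 0.2209) / 2.0 = 4.64 kip/in.
L_req = P / (r_n/Ω) = 177 / 4.64 = 38.15 in total.
Per side: 38.15 / 2 = 19.07 in.
Round up → use L = 19.5 in on each side.

L = 19.5 in on each side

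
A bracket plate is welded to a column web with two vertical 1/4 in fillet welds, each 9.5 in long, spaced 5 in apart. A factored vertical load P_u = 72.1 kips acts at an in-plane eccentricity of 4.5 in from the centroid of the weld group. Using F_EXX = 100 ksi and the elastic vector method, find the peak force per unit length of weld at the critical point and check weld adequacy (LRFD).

Total weld length L_w = 19 in. Treat welds as unit-width lines.
Polar moment about centroid: J = 2[d³/12 + d(b/2)²] = 2[9.5³/12 + 9.5×2.5²] = 261.6 in³.
Direct shear f_v = P/L_w = 72.1 / 19 = 3.795 kip/in (vertical).
Torsion M = P·e = 72.1 × 4.5 = 324.45 kip·in.
Critical point at (x, y) = (2.5, 4.75) from centroid. f_tx = M·y/J = 5.89 kip/in; f_ty = M·x/J = 3.1 kip/in.
Resultant f_max = √[f_tx² + (f_v + f_ty)²] = √[5.89² + (3.795 + 3.1)²] = 9.068 kip/in.
Capacity per unit length: φr_n = 0.75 × 0.6 × 100 × (0.707 × 0.25) = 7.954 kip/in.
9.068 > 7.954 → NOT adequate.

f_max ≈ 9.07 kip/in; NOT adequate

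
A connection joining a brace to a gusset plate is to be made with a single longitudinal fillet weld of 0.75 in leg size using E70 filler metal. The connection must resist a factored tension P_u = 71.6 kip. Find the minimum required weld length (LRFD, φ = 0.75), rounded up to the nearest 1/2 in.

E70XX → F_EXX = 70 ksi.
Throat t_e = 0.707 × 0.75 = 0.5302 in.
φr_n = 0.75 × 0.6 × 70 × 0.5302 = 16.7 kip/in.
L_req = P_u / φr_n = 71.6 / 16.7 = 4.287 in total.
Round up → use L = 4.5 in.

L = 4.5 in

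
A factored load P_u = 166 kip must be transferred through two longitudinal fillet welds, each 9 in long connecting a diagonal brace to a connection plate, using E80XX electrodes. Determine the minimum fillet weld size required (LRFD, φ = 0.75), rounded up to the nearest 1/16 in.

w = 3/8 in

E80XX → F_EXX = 80 ksi.
Total weld length L = 18 in.
Required throat t_e = P_u / (φ × 0.6 F_EXX × L) = 166 / (0.75 × 0.6 × 80 × 18) = 0.2562 in.
Required leg w = t_e / 0.707 = 0.3623 in → use 3/8 in.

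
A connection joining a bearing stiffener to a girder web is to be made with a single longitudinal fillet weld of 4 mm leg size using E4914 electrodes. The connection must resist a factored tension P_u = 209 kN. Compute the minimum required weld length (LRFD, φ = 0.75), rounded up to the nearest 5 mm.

E49XX → F_EXX = 490 MPa.
Throat t_e = 0.707 × 4 = 2.828 mm.
φr_n = 0.75 × 0.6 × 490 × 2.828 × 10⁻³ = 0.6236 kN/mm.
L_req = P_u / φr_n = 209 / 0.6236 = 335.2 mm total.
Round up → use L = 340 mm.

L = 340 mm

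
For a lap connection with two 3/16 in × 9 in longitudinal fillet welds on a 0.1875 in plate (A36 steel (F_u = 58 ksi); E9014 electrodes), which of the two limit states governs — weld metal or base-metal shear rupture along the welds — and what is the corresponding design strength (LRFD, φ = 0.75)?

E90XX → F_EXX = 90 ksi.
t_e = 0.707 × 0.1875 = 0.1326 in; L = 18 in.
Weld metal: φR_n = 0.75 × 0.6 × 90 × 0.1326 × 18 = 96.64 kip.
Base metal (shear rupture): φR_n = 0.75 × 0.6 × 58 × 0.1875 × 18 = 88.09 kip.
Governing: base-metal shear rupture.

φR_n ≈ 88.1 kip (base-metal shear rupture governs)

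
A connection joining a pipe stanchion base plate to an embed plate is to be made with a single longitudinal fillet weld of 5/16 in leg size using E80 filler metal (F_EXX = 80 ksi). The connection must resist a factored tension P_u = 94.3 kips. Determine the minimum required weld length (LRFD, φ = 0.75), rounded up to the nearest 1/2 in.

Throat t_e = 0.707 × 0.3125 = 0.2209 in.
φr_n = 0.75 × 0.6 × 80 × 0.2209 = 7.954 kips/in.
L_req = P_u / φr_n = 94.3 / 7.954 = 11.86 in total.
Round up → use L = 12 in.

L = 12 in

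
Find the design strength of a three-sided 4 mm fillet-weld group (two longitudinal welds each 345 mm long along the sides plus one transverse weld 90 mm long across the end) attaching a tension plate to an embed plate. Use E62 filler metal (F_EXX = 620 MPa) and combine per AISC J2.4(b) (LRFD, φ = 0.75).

t_e = 0.707 × 4 = 2.828 mm.
R_nwl = 0.6 × 620 × 2.828 × 690 × 10⁻³ = 725.9 kN (longitudinal, 2 welds).
R_nwt = 0.6 × 620 × 2.828 × 90 × 10⁻³ = 94.68 kN (transverse, base value).
(i) R_nwl + R_nwt = 820.6 kN; (ii) 0.85 R_nwl + 1.5 R_nwt = 759 kN.
R_n = max = 820.6 kN [governs: (i)]; φR_n = 615.4 kN.

φR_n ≈ 615 kN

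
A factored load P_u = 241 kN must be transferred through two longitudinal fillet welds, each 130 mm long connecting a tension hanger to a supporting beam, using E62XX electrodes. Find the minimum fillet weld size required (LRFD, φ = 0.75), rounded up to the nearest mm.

w = 5 mm

E62XX → F_EXX = 620 MPa.
Total weld length L = 260 mm.
Required throat t_e = P_u / (φ × 0.6 F_EXX × L) = 241 / (0.75 × 0.6 × 620 × 260 × 10⁻³) = 3.322 mm.
Required leg w = t_e / 0.707 = 4.699 mm → use 5 mm.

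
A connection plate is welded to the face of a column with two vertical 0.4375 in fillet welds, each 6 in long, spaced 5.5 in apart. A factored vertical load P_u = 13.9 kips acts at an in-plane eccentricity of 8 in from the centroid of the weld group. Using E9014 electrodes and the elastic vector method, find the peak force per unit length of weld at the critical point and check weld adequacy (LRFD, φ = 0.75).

f_max ≈ 4.44 kip/in; adequate

E90XX → F_EXX = 90 ksi.
Total weld length L_w = 12 in. Treat welds as unit-width lines.
Polar moment about centroid: J = 2[d³/12 + d(b/2)²] = 2[6³/12 + 6×2.75²] = 126.8 in³.
Direct shear f_v = P/L_w = 13.9 / 12 = 1.158 kip/in (vertical).
Torsion M = P·e = 13.9 × 8 = 111.2 kip·in.
Critical point at (x, y) = (2.75, 3) from centroid. f_tx = M·y/J = 2.632 kip/in; f_ty = M·x/J = 2.413 kip/in.
Resultant f_max = √[f_tx² + (f_v + f_ty)²] = √[2.632² + (1.158 + 2.413)²] = 4.436 kip/in.
Capacity per unit length: φr_n = 0.75 × 0.6 × 90 × (0.707 × 0.4375) = 12.53 kip/in.
4.436 ≤ 12.53 → adequate.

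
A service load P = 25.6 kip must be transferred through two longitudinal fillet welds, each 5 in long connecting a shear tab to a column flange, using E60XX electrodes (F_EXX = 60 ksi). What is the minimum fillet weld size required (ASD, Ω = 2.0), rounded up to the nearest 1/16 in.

Total weld length L = 10 in.
Required throat t_e = P × Ω / (0.6 F_EXX × L) = 25.6 × 2.0 / (0.6 × 60 × 10) = 0.1422 in.
Required leg w = t_e / 0.707 = 0.2012 in → use 1/4 in.

w = 1/4 in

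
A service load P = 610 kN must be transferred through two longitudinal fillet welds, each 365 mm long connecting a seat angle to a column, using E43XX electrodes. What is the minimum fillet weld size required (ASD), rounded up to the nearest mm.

E43XX → F_EXX = 430 MPa.
Total weld length L = 730 mm.
Required throat t_e = P × Ω / (0.6 F_EXX × L) = 610 × 2.0 / (0.6 × 430 × 730 × 10⁻³) = 6.478 mm.
Required leg w = t_e / 0.707 = 9.162 mm → use 10 mm.

w = 10 mm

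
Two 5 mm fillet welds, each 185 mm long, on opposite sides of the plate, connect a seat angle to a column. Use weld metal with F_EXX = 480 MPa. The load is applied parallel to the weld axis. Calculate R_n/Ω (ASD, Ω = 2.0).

R_n/Ω ≈ 188 kN

Effective throat t_e = 0.707 × 5 = 3.535 mm.
Total length L = 370 mm; A_we = 3.535 × 370 = 1308 mm².
F_nw = 0.6 F_EXX = 0.6 × 480 = 288 MPa.
R_n = 288 × 1308 × 10⁻³ = 376.7 kN; R_n/Ω = 376.7/2.0 = 188.3 kN.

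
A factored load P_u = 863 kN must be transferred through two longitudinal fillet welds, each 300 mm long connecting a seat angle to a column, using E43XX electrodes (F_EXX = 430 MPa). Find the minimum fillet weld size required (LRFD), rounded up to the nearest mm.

Total weld length L = 600 mm.
Required throat t_e = P_u / (φ × 0.6 F_EXX × L) = 863 / (0.75 × 0.6 × 430 × 600 × 10⁻³) = 7.433 mm.
Required leg w = t_e / 0.707 = 10.51 mm → use 11 mm.

w = 11 mm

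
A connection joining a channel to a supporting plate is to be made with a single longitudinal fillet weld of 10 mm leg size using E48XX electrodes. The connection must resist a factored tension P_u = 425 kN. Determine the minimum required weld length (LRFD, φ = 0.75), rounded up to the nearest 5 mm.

E48XX → F_EXX = 480 MPa.
Throat t_e = 0.707 × 10 = 7.07 mm.
φr_n = 0.75 × 0.6 × 480 × 7.07 × 10⁻³ = 1.527 kN/mm.
L_req = P_u / φr_n = 425 / 1.527 = 278.3 mm total.
Round up → use L = 280 mm.

L = 280 mm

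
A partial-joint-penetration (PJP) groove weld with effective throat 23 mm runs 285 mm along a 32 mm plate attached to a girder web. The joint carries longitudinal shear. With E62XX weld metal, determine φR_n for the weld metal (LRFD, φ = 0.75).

φR_n ≈ 1830 kN

E62XX → F_EXX = 620 MPa.
Effective throat (given) t_e = 23 mm.
A_we = 23 × 285 = 6555 mm².
F_nw = 0.6 F_EXX = 372 MPa.
φR_n = 0.75 × 372 × 6555 × 10⁻³ = 1829 kN.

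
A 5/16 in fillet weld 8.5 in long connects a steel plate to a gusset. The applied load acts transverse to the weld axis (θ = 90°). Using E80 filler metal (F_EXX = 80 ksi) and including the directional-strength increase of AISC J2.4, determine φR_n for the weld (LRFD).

t_e = 0.707 × 0.3125 = 0.2209 in; A_we = 0.2209 × 8.5 = 1.878 in².
Directional factor: 1.0 + 0.5 sin^1.5(90°) = 1.5.
F_nw = 0.6 × 80 × 1.5 = 72 ksi.
φR_n = 0.75 × 72 × 1.878 = 101.4 kips.

φR_n ≈ 101 kips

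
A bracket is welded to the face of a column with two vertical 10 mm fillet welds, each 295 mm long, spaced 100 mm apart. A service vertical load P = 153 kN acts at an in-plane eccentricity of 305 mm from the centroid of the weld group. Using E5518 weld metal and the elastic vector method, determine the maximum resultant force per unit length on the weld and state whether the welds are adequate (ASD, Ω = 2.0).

E55XX → F_EXX = 550 MPa.
Total weld length L_w = 590 mm. Treat welds as unit-width lines.
Polar moment about centroid: J = 2[d³/12 + d(b/2)²] = 2[295³/12 + 295×50²] = 5754000 mm³.
Direct shear f_v = P/L_w = 153×10³ / 590 = 259.3 N/mm (vertical).
Torsion M = P·e = 153×10³ × 305 = 46665000 N·mm.
Critical point at (x, y) = (50, 147.5) from centroid. f_tx = M·y/J = 1196 N/mm; f_ty = M·x/J = 405.5 N/mm.
Resultant f_max = √[f_tx² + (f_v + f_ty)²] = √[1196² + (259.3 + 405.5)²] = 1369 N/mm.
Capacity per unit length: r_n/Ω = (1/2.0) × 0.6 × 550 × (0.707 × 10) = 1167 N/mm.
1369 > 1167 → NOT adequate.

f_max ≈ 1370 N/mm; NOT adequate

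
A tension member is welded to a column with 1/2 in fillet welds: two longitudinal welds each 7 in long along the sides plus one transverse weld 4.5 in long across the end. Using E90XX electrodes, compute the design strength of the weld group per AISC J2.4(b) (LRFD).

E90XX → F_EXX = 90 ksi.
t_e = 0.707 × 0.5 = 0.3535 in.
R_nwl = 0.6 × 90 × 0.3535 × 14 = 267.2 kips (longitudinal, 2 welds).
R_nwt = 0.6 × 90 × 0.3535 × 4.5 = 85.9 kips (transverse, base value).
(i) R_nwl + R_nwt = 353.1 kips; (ii) 0.85 R_nwl + 1.5 R_nwt = 356 kips.
R_n = max = 356 kips [governs: (ii)]; φR_n = 267 kips.

φR_n ≈ 267 kips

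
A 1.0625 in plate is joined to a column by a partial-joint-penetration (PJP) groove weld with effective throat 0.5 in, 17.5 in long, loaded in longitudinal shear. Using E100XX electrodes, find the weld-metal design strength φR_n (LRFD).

E100XX → F_EXX = 100 ksi.
Effective throat (given) t_e = 0.5 in.
A_we = 0.5 × 17.5 = 8.75 in².
F_nw = 0.6 F_EXX = 60 ksi.
φR_n = 0.75 × 60 × 8.75 = 393.8 kip.

φR_n ≈ 394 kip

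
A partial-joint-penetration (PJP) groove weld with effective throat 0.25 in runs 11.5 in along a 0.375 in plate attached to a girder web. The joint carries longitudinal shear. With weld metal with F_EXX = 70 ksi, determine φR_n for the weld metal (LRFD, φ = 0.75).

Effective throat (given) t_e = 0.25 in.
A_we = 0.25 × 11.5 = 2.875 in².
F_nw = 0.6 F_EXX = 42 ksi.
φR_n = 0.75 × 42 × 2.875 = 90.56 kip.

φR_n ≈ 90.6 kip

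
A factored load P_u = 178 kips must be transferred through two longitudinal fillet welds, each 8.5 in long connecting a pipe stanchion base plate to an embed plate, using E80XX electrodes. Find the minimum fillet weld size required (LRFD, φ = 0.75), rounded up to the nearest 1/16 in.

w = 7/16 in

E80XX → F_EXX = 80 ksi.
Total weld length L = 17 in.
Required throat t_e = P_u / (φ × 0.6 F_EXX × L) = 178 / (0.75 × 0.6 × 80 × 17) = 0.2908 in.
Required leg w = t_e / 0.707 = 0.4114 in → use 7/16 in.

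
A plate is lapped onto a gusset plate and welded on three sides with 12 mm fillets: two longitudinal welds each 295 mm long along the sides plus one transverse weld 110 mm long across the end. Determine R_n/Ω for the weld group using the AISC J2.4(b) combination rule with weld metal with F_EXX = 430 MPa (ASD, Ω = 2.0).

R_n/Ω ≈ 766 kN

t_e = 0.707 × 12 = 8.484 mm.
R_nwl = 0.6 × 430 × 8.484 × 590 × 10⁻³ = 1291 kN (longitudinal, 2 welds).
R_nwt = 0.6 × 430 × 8.484 × 110 × 10⁻³ = 240.8 kN (transverse, base value).
(i) R_nwl + R_nwt = 1532 kN; (ii) 0.85 R_nwl + 1.5 R_nwt = 1459 kN.
R_n = max = 1532 kN [governs: (i)]; R_n/Ω = 766.1 kN.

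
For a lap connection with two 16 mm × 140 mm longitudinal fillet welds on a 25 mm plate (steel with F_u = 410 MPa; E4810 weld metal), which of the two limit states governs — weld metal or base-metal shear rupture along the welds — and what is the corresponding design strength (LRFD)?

φR_n ≈ 684 kN (weld metal governs)

E48XX → F_EXX = 480 MPa.
t_e = 0.707 × 16 = 11.31 mm; L = 280 mm.
Weld metal: φR_n = 0.75 × 0.6 × 480 × 11.31 × 280 × 10⁻³ = 684.1 kN.
Base metal (shear rupture): φR_n = 0.75 × 0.6 × 410 × 25 × 280 × 10⁻³ = 1292 kN.
Governing: weld metal.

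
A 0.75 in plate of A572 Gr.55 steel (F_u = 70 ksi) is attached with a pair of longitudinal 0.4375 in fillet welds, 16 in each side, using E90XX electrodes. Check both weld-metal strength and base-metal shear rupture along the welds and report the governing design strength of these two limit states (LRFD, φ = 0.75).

φR_n ≈ 401 kips (weld metal governs)

E90XX → F_EXX = 90 ksi.
t_e = 0.707 × 0.4375 = 0.3093 in; L = 32 in.
Weld metal: φR_n = 0.75 × 0.6 × 90 × 0.3093 × 32 = 400.9 kips.
Base metal (shear rupture): φR_n = 0.75 × 0.6 × 70 × 0.75 × 32 = 756 kips.
Governing: weld metal.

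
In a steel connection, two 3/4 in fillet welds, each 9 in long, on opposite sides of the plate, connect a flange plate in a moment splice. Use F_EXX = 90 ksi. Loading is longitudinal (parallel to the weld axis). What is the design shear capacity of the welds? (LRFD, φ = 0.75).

φR_n ≈ 387 kips

Effective throat t_e = 0.707 × 0.75 = 0.5302 in.
Total length L = 18 in; A_we = 0.5302 × 18 = 9.544 in².
F_nw = 0.6 F_EXX = 0.6 × 90 = 54 ksi.
φR_n = 0.75 × 54 × 9.544 = 386.6 kips.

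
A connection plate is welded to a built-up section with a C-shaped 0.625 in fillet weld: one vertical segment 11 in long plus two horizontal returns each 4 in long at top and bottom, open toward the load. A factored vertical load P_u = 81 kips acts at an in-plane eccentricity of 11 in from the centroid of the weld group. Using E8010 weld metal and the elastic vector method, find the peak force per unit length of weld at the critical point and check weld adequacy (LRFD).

f_max ≈ 17.3 kip/in; NOT adequate

E80XX → F_EXX = 80 ksi.
Total weld length L_w = 19 in. Treat welds as unit-width lines.
Centroid: x̄ = 2×4×2 / 19 = 0.8421 in from the vertical weld.
Polar moment about centroid: J = I_x + I_y = [11³/12 + 2×4×5.5²] + [11×0.8421² + 2(4³/12 + 4×1.158²)] = 382.1 in³.
Direct shear f_v = P/L_w = 81 / 19 = 4.263 kip/in (vertical).
Torsion M = P·e = 81 × 11 = 891 kip·in.
Critical point at (x, y) = (3.158, 5.5) from centroid. f_tx = M·y/J = 12.82 kip/in; f_ty = M·x/J = 7.364 kip/in.
Resultant f_max = √[f_tx² + (f_v + f_ty)²] = √[12.82² + (4.263 + 7.364)²] = 17.31 kip/in.
Capacity per unit length: φr_n = 0.75 × 0.6 × 80 × (0.707 × 0.625) = 15.91 kip/in.
17.31 > 15.91 → NOT adequate.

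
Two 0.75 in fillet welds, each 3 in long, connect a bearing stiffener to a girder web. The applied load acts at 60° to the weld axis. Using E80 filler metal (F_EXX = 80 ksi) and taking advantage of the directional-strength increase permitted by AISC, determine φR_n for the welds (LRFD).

t_e = 0.707 × 0.75 = 0.5302 in; A_we = 0.5302 × 6 = 3.181 in².
Directional factor: 1.0 + 0.5 sin^1.5(60°) = 1.403.
F_nw = 0.6 × 80 × 1.403 = 67.34 ksi.
φR_n = 0.75 × 67.34 × 3.181 = 160.7 kips.

φR_n ≈ 161 kips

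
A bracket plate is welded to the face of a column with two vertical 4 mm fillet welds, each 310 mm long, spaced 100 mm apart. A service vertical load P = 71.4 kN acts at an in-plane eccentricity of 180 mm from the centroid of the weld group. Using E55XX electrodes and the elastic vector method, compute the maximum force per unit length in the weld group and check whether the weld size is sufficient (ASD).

f_max ≈ 373 N/mm; adequate

E55XX → F_EXX = 550 MPa.
Total weld length L_w = 620 mm. Treat welds as unit-width lines.
Polar moment about centroid: J = 2[d³/12 + d(b/2)²] = 2[310³/12 + 310×50²] = 6515000 mm³.
Direct shear f_v = P/L_w = 71.4×10³ / 620 = 115.2 N/mm (vertical).
Torsion M = P·e = 71.4×10³ × 180 = 12852000 N·mm.
Critical point at (x, y) = (50, 155) from centroid. f_tx = M·y/J = 305.8 N/mm; f_ty = M·x/J = 98.63 N/mm.
Resultant f_max = √[f_tx² + (f_v + f_ty)²] = √[305.8² + (115.2 + 98.63)²] = 373.1 N/mm.
Capacity per unit length: r_n/Ω = (1/2.0) × 0.6 × 550 × (0.707 × 4) = 466.6 N/mm.
373.1 ≤ 466.6 → adequate.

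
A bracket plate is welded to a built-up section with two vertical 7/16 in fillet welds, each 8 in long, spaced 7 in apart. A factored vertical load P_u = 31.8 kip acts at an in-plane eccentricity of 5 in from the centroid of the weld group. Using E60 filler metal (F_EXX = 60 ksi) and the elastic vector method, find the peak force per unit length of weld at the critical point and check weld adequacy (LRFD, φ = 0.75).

Total weld length L_w = 16 in. Treat welds as unit-width lines.
Polar moment about centroid: J = 2[d³/12 + d(b/2)²] = 2[8³/12 + 8×3.5²] = 281.3 in³.
Direct shear f_v = P/L_w = 31.8 / 16 = 1.988 kip/in (vertical).
Torsion M = P·e = 31.8 × 5 = 159 kip·in.
Critical point at (x, y) = (3.5, 4) from centroid. f_tx = M·y/J = 2.261 kip/in; f_ty = M·x/J = 1.978 kip/in.
Resultant f_max = √[f_tx² + (f_v + f_ty)²] = √[2.261² + (1.988 + 1.978)²] = 4.565 kip/in.
Capacity per unit length: φr_n = 0.75 × 0.6 × 60 × (0.707 × 0.4375) = 8.351 kip/in.
4.565 ≤ 8.351 → adequate.

f_max ≈ 4.56 kip/in; adequate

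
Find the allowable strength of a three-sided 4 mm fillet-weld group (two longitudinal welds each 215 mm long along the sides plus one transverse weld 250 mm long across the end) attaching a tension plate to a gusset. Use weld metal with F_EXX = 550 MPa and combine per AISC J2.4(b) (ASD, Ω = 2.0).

R_n/Ω ≈ 346 kN

t_e = 0.707 × 4 = 2.828 mm.
R_nwl = 0.6 × 550 × 2.828 × 430 × 10⁻³ = 401.3 kN (longitudinal, 2 welds).
R_nwt = 0.6 × 550 × 2.828 × 250 × 10⁻³ = 233.3 kN (transverse, base value).
(i) R_nwl + R_nwt = 634.6 kN; (ii) 0.85 R_nwl + 1.5 R_nwt = 691.1 kN.
R_n = max = 691.1 kN [governs: (ii)]; R_n/Ω = 345.5 kN.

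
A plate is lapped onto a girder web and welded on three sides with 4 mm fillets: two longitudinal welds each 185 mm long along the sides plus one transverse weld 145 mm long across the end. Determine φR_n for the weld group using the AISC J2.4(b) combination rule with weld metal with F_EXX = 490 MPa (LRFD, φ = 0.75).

φR_n ≈ 332 kN

t_e = 0.707 × 4 = 2.828 mm.
R_nwl = 0.6 × 490 × 2.828 × 370 × 10⁻³ = 307.6 kN (longitudinal, 2 welds).
R_nwt = 0.6 × 490 × 2.828 × 145 × 10⁻³ = 120.6 kN (transverse, base value).
(i) R_nwl + R_nwt = 428.2 kN; (ii) 0.85 R_nwl + 1.5 R_nwt = 442.3 kN.
R_n = max = 442.3 kN [governs: (ii)]; φR_n = 331.7 kN.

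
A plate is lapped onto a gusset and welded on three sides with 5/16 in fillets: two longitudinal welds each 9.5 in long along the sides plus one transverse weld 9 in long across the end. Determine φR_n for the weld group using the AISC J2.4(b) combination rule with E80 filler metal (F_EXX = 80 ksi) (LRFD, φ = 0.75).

φR_n ≈ 236 kip

t_e = 0.707 × 0.3125 = 0.2209 in.
R_nwl = 0.6 × 80 × 0.2209 × 19 = 201.5 kip (longitudinal, 2 welds).
R_nwt = 0.6 × 80 × 0.2209 × 9 = 95.44 kip (transverse, base value).
(i) R_nwl + R_nwt = 296.9 kip; (ii) 0.85 R_nwl + 1.5 R_nwt = 314.4 kip.
R_n = max = 314.4 kip [governs: (ii)]; φR_n = 235.8 kip.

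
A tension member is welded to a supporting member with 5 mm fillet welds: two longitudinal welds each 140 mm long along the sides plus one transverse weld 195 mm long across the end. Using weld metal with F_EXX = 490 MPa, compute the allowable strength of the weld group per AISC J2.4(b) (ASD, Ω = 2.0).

t_e = 0.707 × 5 = 3.535 mm.
R_nwl = 0.6 × 490 × 3.535 × 280 × 10⁻³ = 291 kN (longitudinal, 2 welds).
R_nwt = 0.6 × 490 × 3.535 × 195 × 10⁻³ = 202.7 kN (transverse, base value).
(i) R_nwl + R_nwt = 493.7 kN; (ii) 0.85 R_nwl + 1.5 R_nwt = 551.3 kN.
R_n = max = 551.3 kN [governs: (ii)]; R_n/Ω = 275.7 kN.

R_n/Ω ≈ 276 kN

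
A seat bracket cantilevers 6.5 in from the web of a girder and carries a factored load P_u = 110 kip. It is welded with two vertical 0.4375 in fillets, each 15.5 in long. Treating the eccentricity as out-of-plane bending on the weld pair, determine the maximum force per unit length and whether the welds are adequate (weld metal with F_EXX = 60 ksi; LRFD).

L_w = 2 × 15.5 = 31 in; section modulus (unit throat) S = 2 × L²/6 = 80.08 in².
Direct shear f_v = P/L_w = 110/31 = 3.548 kip/in.
Moment M = P × e = 110 × 6.5 = 715 kip·in; bending f_b = M/S = 8.928 kip/in.
f_max = √(f_v² + f_b²) = √(3.548² + 8.928²) = 9.607 kip/in.
φr_n = 0.75 × 0.6 × 60 × (0.707 × 0.4375) = 8.351 kip/in → NOT adequate.

f_max ≈ 9.61 kip/in; NOT adequate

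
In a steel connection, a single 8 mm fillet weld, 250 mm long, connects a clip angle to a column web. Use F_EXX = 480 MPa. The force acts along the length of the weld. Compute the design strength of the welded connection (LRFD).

Effective throat t_e = 0.707 × 8 = 5.656 mm.
Total length L = 250 mm; A_we = 5.656 × 250 = 1414 mm².
F_nw = 0.6 F_EXX = 0.6 × 480 = 288 MPa.
φR_n = 0.75 × 288 × 1414 × 10⁻³ = 305.4 kN.

φR_n ≈ 305 kN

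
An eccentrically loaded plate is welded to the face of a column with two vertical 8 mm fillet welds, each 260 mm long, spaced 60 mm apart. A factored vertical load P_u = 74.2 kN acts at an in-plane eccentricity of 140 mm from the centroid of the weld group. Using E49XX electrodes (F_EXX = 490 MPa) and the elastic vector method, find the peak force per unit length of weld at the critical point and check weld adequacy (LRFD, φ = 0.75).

f_max ≈ 461 N/mm; adequate

Total weld length L_w = 520 mm. Treat welds as unit-width lines.
Polar moment about centroid: J = 2[d³/12 + d(b/2)²] = 2[260³/12 + 260×30²] = 3397000 mm³.
Direct shear f_v = P/L_w = 74.2×10³ / 520 = 142.7 N/mm (vertical).
Torsion M = P·e = 74.2×10³ × 140 = 10388000 N·mm.
Critical point at (x, y) = (30, 130) from centroid. f_tx = M·y/J = 397.5 N/mm; f_ty = M·x/J = 91.73 N/mm.
Resultant f_max = √[f_tx² + (f_v + f_ty)²] = √[397.5² + (142.7 + 91.73)²] = 461.5 N/mm.
Capacity per unit length: φr_n = 0.75 × 0.6 × 490 × (0.707 × 8) = 1247 N/mm.
461.5 ≤ 1247 → adequate.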